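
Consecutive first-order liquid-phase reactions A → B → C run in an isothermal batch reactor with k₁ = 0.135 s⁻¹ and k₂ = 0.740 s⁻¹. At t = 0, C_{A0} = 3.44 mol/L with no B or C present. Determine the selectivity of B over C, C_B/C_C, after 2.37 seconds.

For first-order series with pure A initially, C_B(t) = k₁C_{A0}/(k₂−k₁)·(e^(−k₁t) − e^(−k₂t)).
e^(−k₁t) = e^(−0.135×2.37) = e^(−0.3200) = 0.7262; e^(−k₂t) = e^(−1.754) = 0.1731.
C_B = 0.135×3.44/(0.740−0.135) × (0.7262−0.1731) = 0.7676×0.5531 = 0.4245 mol/L.
C_A = C_{A0}e^(−k₁t) = 2.498 mol/L, so C_C = C_{A0}−C_A−C_B = 0.5174 mol/L; C_B/C_C = 0.821.

0.821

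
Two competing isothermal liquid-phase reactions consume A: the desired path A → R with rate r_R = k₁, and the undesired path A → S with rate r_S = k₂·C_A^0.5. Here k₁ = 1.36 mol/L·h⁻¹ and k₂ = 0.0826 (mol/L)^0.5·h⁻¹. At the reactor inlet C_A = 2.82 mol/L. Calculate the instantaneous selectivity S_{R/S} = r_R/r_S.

9.80

S_{R/S} = r_R/r_S = (k₁)/(k₂·C_A^0.5) = (k₁/k₂)·C_A^-0.5.
= (1.36) / (0.0826×2.820^0.5) = 1.360/0.1387 = 9.80.
The undesired path is higher order in A, so low C_A (CSTR or dilute feed) favours R.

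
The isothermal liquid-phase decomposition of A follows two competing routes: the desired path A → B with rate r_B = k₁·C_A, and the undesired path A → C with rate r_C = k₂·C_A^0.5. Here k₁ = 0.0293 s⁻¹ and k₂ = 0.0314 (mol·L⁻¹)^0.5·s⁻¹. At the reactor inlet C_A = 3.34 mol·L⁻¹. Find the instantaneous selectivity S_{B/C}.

S_{B/C} = r_B/r_C = (k₁·C_A)/(k₂·C_A^0.5) = (k₁/k₂)·C_A^0.5.
= (0.0293×3.340) / (0.0314×3.340^0.5) = 0.09786/0.05739 = 1.71.

1.71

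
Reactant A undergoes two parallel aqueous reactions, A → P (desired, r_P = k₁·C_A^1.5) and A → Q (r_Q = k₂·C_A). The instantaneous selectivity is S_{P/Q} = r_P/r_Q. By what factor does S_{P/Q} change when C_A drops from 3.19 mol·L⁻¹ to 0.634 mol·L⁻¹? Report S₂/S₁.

S_{P/Q} = (k₁/k₂)·C_A^0.5, so S₂/S₁ = (C_{A,2}/C_{A,1})^0.5.
= (0.634/3.19)^0.5 = (0.1987)^0.5 = 0.446.
Selectivity toward P falls as C_A falls — high-concentration operation is favoured.

0.446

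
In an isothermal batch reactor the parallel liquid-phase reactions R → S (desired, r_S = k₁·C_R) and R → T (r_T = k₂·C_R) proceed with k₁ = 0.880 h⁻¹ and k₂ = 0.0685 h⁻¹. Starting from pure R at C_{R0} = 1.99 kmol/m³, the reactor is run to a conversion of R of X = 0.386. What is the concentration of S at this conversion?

0.713 kmol/m³

C_R = C_{R0}(1−X) = 1.222 kmol/m³.
Both paths are first order in R, so the instantaneous fraction to S is constant: dC_S/d(−C_R) = k₁/(k₁+k₂) = 0.9278.
C_S = 0.9278·(C_{R0}−C_R) = 0.9278×0.7681 = 0.713 kmol/m³.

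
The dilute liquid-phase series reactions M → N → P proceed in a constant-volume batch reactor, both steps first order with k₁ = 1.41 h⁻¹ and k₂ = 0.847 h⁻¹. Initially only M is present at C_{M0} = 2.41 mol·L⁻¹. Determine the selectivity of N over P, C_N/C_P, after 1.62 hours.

The intermediate concentration in a first-order A→B→C sequence is C_N = k₁C_{M0}(e^(−k₁t) − e^(−k₂t))/(k₂−k₁).
e^(−k₁t) = e^(−1.41×1.62) = e^(−2.284) = 0.1019; e^(−k₂t) = e^(−1.372) = 0.2536.
C_N = 1.41×2.41/(0.847−1.41) × (0.1019−0.2536) = (-6.036)×(-0.1517) = 0.9157 mol·L⁻¹.
C_M = C_{M0}e^(−k₁t) = 0.2455 mol·L⁻¹, so C_P = C_{M0}−C_M−C_N = 1.249 mol·L⁻¹; C_N/C_P = 0.733.

0.733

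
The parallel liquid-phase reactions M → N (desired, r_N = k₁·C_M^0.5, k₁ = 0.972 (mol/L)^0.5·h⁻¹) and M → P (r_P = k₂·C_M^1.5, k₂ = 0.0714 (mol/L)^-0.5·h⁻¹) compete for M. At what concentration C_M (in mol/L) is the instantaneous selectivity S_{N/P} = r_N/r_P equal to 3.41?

S_{N/P} = (k₁/k₂)·C_M⁻¹ ⇒ C_M = (S·k₂/k₁)^(-1).
= (3.41×0.0714/0.972)^(-1) = (0.2505)^(-1) = 3.99 mol/L.

3.99 mol/L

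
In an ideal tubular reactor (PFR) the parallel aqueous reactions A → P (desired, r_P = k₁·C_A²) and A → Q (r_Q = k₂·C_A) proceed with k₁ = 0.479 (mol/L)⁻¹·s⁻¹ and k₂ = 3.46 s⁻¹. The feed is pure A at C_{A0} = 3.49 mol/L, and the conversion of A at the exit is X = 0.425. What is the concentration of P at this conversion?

0.407 mol/L

C_A = C_{A0}(1−X) = 2.007 mol/L.
Along a PFR/batch, dC_Q/dC_A = −r_Q/(r_P+r_Q) = −k₂/(k₂+k₁·C_A).
Integrating from C_{A0} to C_A: C_Q = (3.46/0.479)·ln[(3.46+0.479·3.49)/(3.46+0.479·2.01)] = 7.223·ln(5.132/4.421) = 1.076 mol/L.
Then C_P = (C_{A0}−C_A) − C_Q = 1.483 − 1.076 = 0.4068 mol/L.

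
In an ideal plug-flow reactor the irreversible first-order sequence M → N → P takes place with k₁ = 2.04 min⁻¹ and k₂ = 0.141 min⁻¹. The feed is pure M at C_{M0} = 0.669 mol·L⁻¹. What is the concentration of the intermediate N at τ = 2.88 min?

The intermediate concentration in a first-order A→B→C sequence is C_N = k₁C_{M0}(e^(−k₁τ) − e^(−k₂τ))/(k₂−k₁).
e^(−k₁τ) = e^(−2.04×2.88) = e^(−5.875) = 0.002808; e^(−k₂τ) = e^(−0.4061) = 0.6663.
C_N = 2.04×0.669/(0.141−2.04) × (0.002808−0.6663) = (-0.7187)×(-0.6634) = 0.4768 mol·L⁻¹.

0.477 mol·L⁻¹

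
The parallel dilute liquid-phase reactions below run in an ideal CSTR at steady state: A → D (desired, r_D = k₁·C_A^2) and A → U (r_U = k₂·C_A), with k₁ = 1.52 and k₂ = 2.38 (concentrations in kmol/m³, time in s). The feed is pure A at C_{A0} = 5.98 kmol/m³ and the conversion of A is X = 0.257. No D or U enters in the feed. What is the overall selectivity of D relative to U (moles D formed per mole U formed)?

Exit C_A = C_{A0}(1−X) = 5.98×0.743 = 4.443 kmol/m³.
Rates in a CSTR are evaluated at the outlet concentration: r_D = 1.52×4.443^2 = 30.01, r_U = 2.38×4.443 = 10.57.
Overall selectivity = C_D/C_U = r_Dτ/(r_Uτ) = r_D/r_U = 2.84.

2.84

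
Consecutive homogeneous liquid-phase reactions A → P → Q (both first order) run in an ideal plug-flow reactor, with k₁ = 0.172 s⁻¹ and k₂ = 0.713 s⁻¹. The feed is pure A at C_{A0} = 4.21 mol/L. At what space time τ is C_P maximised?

2.63 s

The intermediate peaks when r₁ = r₂, i.e. k₁e^(−k₁τ) = k₂e^(−k₂τ), giving τ_opt = ln(k₂/k₁)/(k₂−k₁).
= ln(0.713/0.172)/(0.713−0.172) = ln(4.145)/0.5410 = 1.422/0.5410 = 2.63 s.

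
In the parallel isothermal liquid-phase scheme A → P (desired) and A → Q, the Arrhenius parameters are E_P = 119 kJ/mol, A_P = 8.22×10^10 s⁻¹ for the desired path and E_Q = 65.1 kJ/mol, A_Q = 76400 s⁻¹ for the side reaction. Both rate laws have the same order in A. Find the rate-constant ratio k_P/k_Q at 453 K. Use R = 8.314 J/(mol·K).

0.655

Since both paths have the same order in A, the concentration cancels and S_{P/Q} = k_P/k_Q = (A_P/A_Q)·exp[(E_Q−E_P)/(RT)].
(E_Q−E_P)/(RT) = (65.1−119)×10³/(8.314×453) = -53900/3766 = -14.31.
k_P/k_Q = (8.22×10^10/76400)·exp(-14.31) = 1.076×10^6 × 6.091×10^-7 = 0.655.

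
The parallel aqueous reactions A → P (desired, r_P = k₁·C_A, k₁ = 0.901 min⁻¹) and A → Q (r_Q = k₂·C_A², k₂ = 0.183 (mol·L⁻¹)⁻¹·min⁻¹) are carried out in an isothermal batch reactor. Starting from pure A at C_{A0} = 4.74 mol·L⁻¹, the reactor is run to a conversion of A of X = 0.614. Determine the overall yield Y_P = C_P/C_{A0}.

C_A = C_{A0}(1−X) = 1.830 mol·L⁻¹.
Along a PFR/batch, dC_P/dC_A = −r_P/(r_P+r_Q) = −k₁/(k₁+k₂·C_A).
Integrating from C_{A0} to C_A: C_P = (0.901/0.183)·ln[(0.901+0.183·4.74)/(0.901+0.183·1.83)] = 4.923·ln(1.768/1.236) = 1.764 mol·L⁻¹.
Y_P = C_P/C_{A0} = 1.764/4.74 = 0.372.

0.372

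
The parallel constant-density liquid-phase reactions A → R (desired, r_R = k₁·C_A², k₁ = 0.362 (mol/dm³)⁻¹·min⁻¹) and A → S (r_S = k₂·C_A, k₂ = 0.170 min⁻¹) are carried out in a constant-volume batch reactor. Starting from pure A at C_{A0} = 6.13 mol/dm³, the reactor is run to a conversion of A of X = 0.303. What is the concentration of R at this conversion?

C_A = C_{A0}(1−X) = 4.273 mol/dm³.
Along a PFR/batch, dC_S/dC_A = −r_S/(r_R+r_S) = −k₂/(k₂+k₁·C_A).
Integrating from C_{A0} to C_A: C_S = (0.170/0.362)·ln[(0.170+0.362·6.13)/(0.170+0.362·4.27)] = 0.4696·ln(2.389/1.717) = 0.1552 mol/dm³.
Then C_R = (C_{A0}−C_A) − C_S = 1.857 − 0.1552 = 1.702 mol/dm³.

1.70 mol/dm³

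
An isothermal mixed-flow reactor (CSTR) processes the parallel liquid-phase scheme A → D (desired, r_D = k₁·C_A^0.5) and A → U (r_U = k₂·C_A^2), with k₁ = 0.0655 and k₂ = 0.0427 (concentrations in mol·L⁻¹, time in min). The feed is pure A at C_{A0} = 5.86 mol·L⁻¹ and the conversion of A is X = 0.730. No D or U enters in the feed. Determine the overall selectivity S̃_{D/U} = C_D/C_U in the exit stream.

Exit C_A = C_{A0}(1−X) = 5.86×0.270 = 1.582 mol·L⁻¹.
A CSTR operates uniformly at the exit composition, giving r_D = 0.08239 and r_U = 0.1069 (each k·C_A^n at C_A = 1.582).
Overall selectivity = C_D/C_U = r_Dτ/(r_Uτ) = r_D/r_U = 0.771.

0.771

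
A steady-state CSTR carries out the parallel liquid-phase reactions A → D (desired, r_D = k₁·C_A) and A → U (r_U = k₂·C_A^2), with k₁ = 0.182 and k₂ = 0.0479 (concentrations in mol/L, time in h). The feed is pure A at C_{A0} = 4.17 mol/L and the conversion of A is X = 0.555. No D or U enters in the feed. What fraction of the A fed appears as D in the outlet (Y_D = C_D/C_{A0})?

0.373

Exit C_A = C_{A0}(1−X) = 4.17×0.445 = 1.856 mol/L.
A CSTR operates uniformly at the exit composition, giving r_D = 0.3377 and r_U = 0.1649 (each k·C_A^n at C_A = 1.856).
Fraction of consumed A going to D: r_D/(r_D+r_U) = 0.6719.
C_D = 0.6719·C_{A0}·X = 0.6719×4.17×0.555 = 1.55 mol/L; Y_D = C_D/C_{A0} = 0.373.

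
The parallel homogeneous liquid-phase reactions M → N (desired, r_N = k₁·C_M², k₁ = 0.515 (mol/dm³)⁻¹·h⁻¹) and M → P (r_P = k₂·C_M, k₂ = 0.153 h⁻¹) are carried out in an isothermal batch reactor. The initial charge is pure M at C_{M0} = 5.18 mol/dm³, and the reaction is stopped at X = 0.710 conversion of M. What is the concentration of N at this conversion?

C_M = C_{M0}(1−X) = 1.502 mol/dm³.
Along a PFR/batch, dC_P/dC_M = −r_P/(r_N+r_P) = −k₂/(k₂+k₁·C_M).
Integrating from C_{M0} to C_M: C_P = (0.153/0.515)·ln[(0.153+0.515·5.18)/(0.153+0.515·1.50)] = 0.2971·ln(2.821/0.9266) = 0.3307 mol/dm³.
Then C_N = (C_{M0}−C_M) − C_P = 3.678 − 0.3307 = 3.347 mol/dm³.

3.35 mol/dm³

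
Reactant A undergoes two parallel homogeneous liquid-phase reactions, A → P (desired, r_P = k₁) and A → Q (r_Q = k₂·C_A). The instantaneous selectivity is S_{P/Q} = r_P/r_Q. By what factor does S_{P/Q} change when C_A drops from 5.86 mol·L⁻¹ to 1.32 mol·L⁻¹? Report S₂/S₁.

S_{P/Q} = (k₁/k₂)·C_A⁻¹, so S₂/S₁ = (C_{A,2}/C_{A,1})⁻¹.
= 5.86/1.32 = 4.44.

4.44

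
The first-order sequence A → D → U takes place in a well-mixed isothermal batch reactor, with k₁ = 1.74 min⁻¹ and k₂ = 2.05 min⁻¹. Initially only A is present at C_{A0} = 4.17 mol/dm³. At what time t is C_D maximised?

Setting dC_D/dt = 0 gives t_opt = ln(k₂/k₁)/(k₂−k₁).
= ln(2.05/1.74)/(2.05−1.74) = ln(1.178)/0.3100 = 0.1640/0.3100 = 0.529 min.

0.529 min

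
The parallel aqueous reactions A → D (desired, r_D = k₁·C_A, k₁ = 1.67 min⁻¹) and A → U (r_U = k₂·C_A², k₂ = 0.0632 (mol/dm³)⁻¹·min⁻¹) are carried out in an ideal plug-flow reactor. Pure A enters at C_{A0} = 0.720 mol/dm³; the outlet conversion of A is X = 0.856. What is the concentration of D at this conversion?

0.607 mol/dm³

C_A = C_{A0}(1−X) = 0.1037 mol/dm³.
Along a PFR/batch, dC_D/dC_A = −r_D/(r_D+r_U) = −k₁/(k₁+k₂·C_A).
Integrating from C_{A0} to C_A: C_D = (1.67/0.0632)·ln[(1.67+0.0632·0.720)/(1.67+0.0632·0.104)] = 26.42·ln(1.716/1.677) = 0.6069 mol/dm³.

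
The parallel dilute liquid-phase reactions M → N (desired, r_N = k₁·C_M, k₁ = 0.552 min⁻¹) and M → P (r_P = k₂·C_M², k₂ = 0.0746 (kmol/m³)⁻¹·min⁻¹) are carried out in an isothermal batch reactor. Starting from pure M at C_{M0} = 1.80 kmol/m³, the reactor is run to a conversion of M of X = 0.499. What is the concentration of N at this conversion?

0.760 kmol/m³

C_M = C_{M0}(1−X) = 0.9018 kmol/m³.
Along a PFR/batch, dC_N/dC_M = −r_N/(r_N+r_P) = −k₁/(k₁+k₂·C_M).
Integrating from C_{M0} to C_M: C_N = (0.552/0.0746)·ln[(0.552+0.0746·1.80)/(0.552+0.0746·0.902)] = 7.399·ln(0.6863/0.6193) = 0.7602 kmol/m³.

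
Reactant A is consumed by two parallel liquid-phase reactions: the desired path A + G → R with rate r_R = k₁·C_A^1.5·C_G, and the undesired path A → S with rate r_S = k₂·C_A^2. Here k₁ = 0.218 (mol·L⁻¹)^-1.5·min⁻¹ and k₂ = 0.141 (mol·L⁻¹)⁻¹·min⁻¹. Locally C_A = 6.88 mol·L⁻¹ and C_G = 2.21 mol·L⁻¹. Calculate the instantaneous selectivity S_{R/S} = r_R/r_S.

1.30

S_{R/S} = r_R/r_S = (k₁·C_A^1.5·C_G)/(k₂·C_A^2) = (k₁/k₂)·C_A^-0.5·C_G.
= (0.218×6.880^1.5×2.210) / (0.141×6.880^2) = 8.694/6.674 = 1.30.
The undesired path is higher order in A, so low C_A (CSTR or dilute feed) favours R.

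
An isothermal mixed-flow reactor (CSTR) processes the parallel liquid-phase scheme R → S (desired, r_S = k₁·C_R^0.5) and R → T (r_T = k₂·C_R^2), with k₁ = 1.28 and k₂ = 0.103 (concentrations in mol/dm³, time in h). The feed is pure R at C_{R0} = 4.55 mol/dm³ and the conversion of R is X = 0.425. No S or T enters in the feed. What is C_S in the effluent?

1.44 mol/dm³

Exit C_R = C_{R0}(1−X) = 4.55×0.575 = 2.616 mol/dm³.
Rates in a CSTR are evaluated at the outlet concentration: r_S = 1.28×2.616^0.5 = 2.070, r_T = 0.103×2.616^2 = 0.7050.
Fraction of consumed R going to S: r_S/(r_S+r_T) = 0.7460.
C_S = 0.7460·C_{R0}·X = 0.7460×4.55×0.425 = 1.44 mol/dm³.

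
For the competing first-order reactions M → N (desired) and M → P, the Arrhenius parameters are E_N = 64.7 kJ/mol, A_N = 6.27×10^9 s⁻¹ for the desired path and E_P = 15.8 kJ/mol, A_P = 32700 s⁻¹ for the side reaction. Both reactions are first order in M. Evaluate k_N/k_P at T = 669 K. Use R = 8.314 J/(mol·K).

29.1

Since both paths have the same order in M, the concentration cancels and S_{N/P} = k_N/k_P = (A_N/A_P)·exp[(E_P−E_N)/(RT)].
(E_P−E_N)/(RT) = (15.8−64.7)×10³/(8.314×669) = -48900/5562 = -8.792.
k_N/k_P = (6.27×10^9/32700)·exp(-8.792) = 1.917×10^5 × 1.520×10^-4 = 29.1.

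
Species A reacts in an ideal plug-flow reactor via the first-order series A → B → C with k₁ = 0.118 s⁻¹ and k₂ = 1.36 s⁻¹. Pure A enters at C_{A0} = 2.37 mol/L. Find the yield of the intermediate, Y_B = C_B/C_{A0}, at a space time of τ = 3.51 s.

The intermediate concentration in a first-order A→B→C sequence is C_B = k₁C_{A0}(e^(−k₁τ) − e^(−k₂τ))/(k₂−k₁).
e^(−k₁τ) = e^(−0.118×3.51) = e^(−0.4142) = 0.6609; e^(−k₂τ) = e^(−4.774) = 0.008450.
C_B = 0.118×2.37/(1.36−0.118) × (0.6609−0.008450) = 0.2252×0.6524 = 0.1469 mol/L.
Y_B = C_B/C_{A0} = 0.1469/2.37 = 0.0620.

0.0620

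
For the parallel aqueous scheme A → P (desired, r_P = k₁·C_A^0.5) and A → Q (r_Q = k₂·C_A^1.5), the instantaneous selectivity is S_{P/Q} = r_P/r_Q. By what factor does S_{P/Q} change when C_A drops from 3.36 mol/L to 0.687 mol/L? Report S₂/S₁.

S_{P/Q} = (k₁/k₂)·C_A⁻¹, so S₂/S₁ = (C_{A,2}/C_{A,1})⁻¹.
= 3.36/0.687 = 4.89.

4.89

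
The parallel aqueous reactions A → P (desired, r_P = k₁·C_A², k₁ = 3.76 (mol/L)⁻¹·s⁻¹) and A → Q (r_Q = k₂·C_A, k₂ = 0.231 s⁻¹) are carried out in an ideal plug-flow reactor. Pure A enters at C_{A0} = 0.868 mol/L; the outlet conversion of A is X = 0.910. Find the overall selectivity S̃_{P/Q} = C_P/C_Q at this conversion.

C_A = C_{A0}(1−X) = 0.07812 mol/L.
Along a PFR/batch, dC_Q/dC_A = −r_Q/(r_P+r_Q) = −k₂/(k₂+k₁·C_A).
Integrating from C_{A0} to C_A: C_Q = (0.231/3.76)·ln[(0.231+3.76·0.868)/(0.231+3.76·0.0781)] = 0.06144·ln(3.495/0.5247) = 0.1165 mol/L.
Then C_P = (C_{A0}−C_A) − C_Q = 0.7899 − 0.1165 = 0.6734 mol/L.
S̃_{P/Q} = C_P/C_Q = 0.6734/0.1165 = 5.78.

5.78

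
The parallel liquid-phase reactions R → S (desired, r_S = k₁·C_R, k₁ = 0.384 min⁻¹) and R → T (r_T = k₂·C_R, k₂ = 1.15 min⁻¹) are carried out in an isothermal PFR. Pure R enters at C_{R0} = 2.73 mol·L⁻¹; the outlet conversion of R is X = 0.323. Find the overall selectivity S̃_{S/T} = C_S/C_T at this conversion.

C_R = C_{R0}(1−X) = 1.848 mol·L⁻¹.
Both paths are first order in R, so the instantaneous fraction to S is constant: dC_S/d(−C_R) = k₁/(k₁+k₂) = 0.2503.
C_S = 0.2503·(C_{R0}−C_R) = 0.2503×0.8818 = 0.221 mol·L⁻¹.
C_T = (C_{R0}−C_R)−C_S = 0.6611 mol·L⁻¹; S̃_{S/T} = 0.2207/0.6611 = 0.334.

0.334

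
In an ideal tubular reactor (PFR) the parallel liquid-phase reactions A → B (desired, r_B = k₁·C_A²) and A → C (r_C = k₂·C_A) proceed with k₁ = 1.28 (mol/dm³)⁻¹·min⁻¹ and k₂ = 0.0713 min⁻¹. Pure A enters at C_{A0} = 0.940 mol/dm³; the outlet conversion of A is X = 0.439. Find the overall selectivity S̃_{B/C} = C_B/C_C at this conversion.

C_A = C_{A0}(1−X) = 0.5273 mol/dm³.
Along a PFR/batch, dC_C/dC_A = −r_C/(r_B+r_C) = −k₂/(k₂+k₁·C_A).
Integrating from C_{A0} to C_A: C_C = (0.0713/1.28)·ln[(0.0713+1.28·0.940)/(0.0713+1.28·0.527)] = 0.05570·ln(1.274/0.7463) = 0.02981 mol/dm³.
Then C_B = (C_{A0}−C_A) − C_C = 0.4127 − 0.02981 = 0.3828 mol/dm³.
S̃_{B/C} = C_B/C_C = 0.3828/0.02981 = 12.8.

12.8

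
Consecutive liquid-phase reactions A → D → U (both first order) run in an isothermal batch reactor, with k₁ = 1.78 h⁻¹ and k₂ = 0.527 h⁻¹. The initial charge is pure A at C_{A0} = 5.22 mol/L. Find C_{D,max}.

3.13 mol/L

For a first-order series the maximum intermediate yield is C_{D,max}/C_{A0} = (k₁/k₂)^[k₂/(k₂−k₁)].
= (1.78/0.527)^(0.527/(0.527−1.78)) = (3.378)^(-0.4206) = 0.5993.
C_{D,max} = 0.5993×5.22 = 3.13 mol/L.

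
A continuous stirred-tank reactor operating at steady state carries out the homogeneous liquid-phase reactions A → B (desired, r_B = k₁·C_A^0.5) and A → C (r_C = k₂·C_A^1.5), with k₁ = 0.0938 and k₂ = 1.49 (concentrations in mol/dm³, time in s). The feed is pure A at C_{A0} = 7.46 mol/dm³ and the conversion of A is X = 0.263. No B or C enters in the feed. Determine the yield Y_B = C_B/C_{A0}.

Exit C_A = C_{A0}(1−X) = 7.46×0.737 = 5.498 mol/dm³.
In a CSTR the entire volume is at exit conditions, so r_B = 0.0938×5.498^0.5 = 0.2199 and r_C = 1.49×5.498^1.5 = 19.21.
Fraction of consumed A going to B: r_B/(r_B+r_C) = 0.01132.
C_B = 0.01132·C_{A0}·X = 0.01132×7.46×0.263 = 0.0222 mol/dm³; Y_B = C_B/C_{A0} = 0.00298.

0.00298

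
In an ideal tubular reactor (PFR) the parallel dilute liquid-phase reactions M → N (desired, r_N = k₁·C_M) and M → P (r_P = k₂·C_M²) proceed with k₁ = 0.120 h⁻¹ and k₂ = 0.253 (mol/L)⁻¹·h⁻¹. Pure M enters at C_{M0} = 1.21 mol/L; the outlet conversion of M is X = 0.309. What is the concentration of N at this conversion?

C_M = C_{M0}(1−X) = 0.8361 mol/L.
Along a PFR/batch, dC_N/dC_M = −r_N/(r_N+r_P) = −k₁/(k₁+k₂·C_M).
Integrating from C_{M0} to C_M: C_N = (0.120/0.253)·ln[(0.120+0.253·1.21)/(0.120+0.253·0.836)] = 0.4743·ln(0.4261/0.3315) = 0.1191 mol/L.

0.119 mol/L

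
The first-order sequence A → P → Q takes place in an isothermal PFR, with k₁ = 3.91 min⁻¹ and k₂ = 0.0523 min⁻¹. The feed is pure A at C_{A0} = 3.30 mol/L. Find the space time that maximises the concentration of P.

The intermediate peaks when r₁ = r₂, i.e. k₁e^(−k₁τ) = k₂e^(−k₂τ), giving τ_opt = ln(k₂/k₁)/(k₂−k₁).
= ln(0.0523/3.91)/(0.0523−3.91) = ln(0.01338)/-3.858 = -4.314/-3.858 = 1.12 min.

1.12 min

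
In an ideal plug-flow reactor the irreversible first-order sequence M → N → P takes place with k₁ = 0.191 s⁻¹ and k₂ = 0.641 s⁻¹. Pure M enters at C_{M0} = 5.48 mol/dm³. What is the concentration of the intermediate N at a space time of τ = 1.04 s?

0.713 mol/dm³

The intermediate concentration in a first-order A→B→C sequence is C_N = k₁C_{M0}(e^(−k₁τ) − e^(−k₂τ))/(k₂−k₁).
e^(−k₁τ) = e^(−0.191×1.04) = e^(−0.1986) = 0.8198; e^(−k₂τ) = e^(−0.6666) = 0.5134.
C_N = 0.191×5.48/(0.641−0.191) × (0.8198−0.5134) = 2.326×0.3064 = 0.7127 mol/dm³.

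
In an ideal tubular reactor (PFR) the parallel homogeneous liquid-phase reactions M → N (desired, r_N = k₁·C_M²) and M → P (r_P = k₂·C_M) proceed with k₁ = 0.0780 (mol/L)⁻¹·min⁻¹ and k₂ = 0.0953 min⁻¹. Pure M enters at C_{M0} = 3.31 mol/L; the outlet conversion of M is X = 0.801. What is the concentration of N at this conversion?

C_M = C_{M0}(1−X) = 0.6587 mol/L.
Along a PFR/batch, dC_P/dC_M = −r_P/(r_N+r_P) = −k₂/(k₂+k₁·C_M).
Integrating from C_{M0} to C_M: C_P = (0.0953/0.0780)·ln[(0.0953+0.0780·3.31)/(0.0953+0.0780·0.659)] = 1.222·ln(0.3535/0.1467) = 1.075 mol/L.
Then C_N = (C_{M0}−C_M) − C_P = 2.651 − 1.075 = 1.577 mol/L.

1.58 mol/L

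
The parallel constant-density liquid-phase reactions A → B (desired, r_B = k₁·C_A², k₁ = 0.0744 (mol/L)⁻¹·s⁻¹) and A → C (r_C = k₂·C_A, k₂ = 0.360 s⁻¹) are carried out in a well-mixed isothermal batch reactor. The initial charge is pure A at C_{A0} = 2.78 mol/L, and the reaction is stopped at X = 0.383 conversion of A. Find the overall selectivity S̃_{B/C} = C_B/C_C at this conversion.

C_A = C_{A0}(1−X) = 1.715 mol/L.
Along a PFR/batch, dC_C/dC_A = −r_C/(r_B+r_C) = −k₂/(k₂+k₁·C_A).
Integrating from C_{A0} to C_A: C_C = (0.360/0.0744)·ln[(0.360+0.0744·2.78)/(0.360+0.0744·1.72)] = 4.839·ln(0.5668/0.4876) = 0.7284 mol/L.
Then C_B = (C_{A0}−C_A) − C_C = 1.065 − 0.7284 = 0.3363 mol/L.
S̃_{B/C} = C_B/C_C = 0.3363/0.7284 = 0.462.

0.462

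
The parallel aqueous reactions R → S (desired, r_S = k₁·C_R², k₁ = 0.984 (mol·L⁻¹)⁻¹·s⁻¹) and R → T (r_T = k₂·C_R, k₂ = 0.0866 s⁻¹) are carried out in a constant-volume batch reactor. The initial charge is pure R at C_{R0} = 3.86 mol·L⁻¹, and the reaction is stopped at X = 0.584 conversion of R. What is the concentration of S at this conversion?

2.18 mol·L⁻¹

C_R = C_{R0}(1−X) = 1.606 mol·L⁻¹.
Along a PFR/batch, dC_T/dC_R = −r_T/(r_S+r_T) = −k₂/(k₂+k₁·C_R).
Integrating from C_{R0} to C_R: C_T = (0.0866/0.984)·ln[(0.0866+0.984·3.86)/(0.0866+0.984·1.61)] = 0.08801·ln(3.885/1.667) = 0.07448 mol·L⁻¹.
Then C_S = (C_{R0}−C_R) − C_T = 2.254 − 0.07448 = 2.180 mol·L⁻¹.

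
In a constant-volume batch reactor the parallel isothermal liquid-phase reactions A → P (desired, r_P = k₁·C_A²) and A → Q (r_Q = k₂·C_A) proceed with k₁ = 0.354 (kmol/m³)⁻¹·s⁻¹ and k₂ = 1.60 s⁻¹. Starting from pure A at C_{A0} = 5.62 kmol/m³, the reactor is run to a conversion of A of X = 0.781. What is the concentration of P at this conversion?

C_A = C_{A0}(1−X) = 1.231 kmol/m³.
Along a PFR/batch, dC_Q/dC_A = −r_Q/(r_P+r_Q) = −k₂/(k₂+k₁·C_A).
Integrating from C_{A0} to C_A: C_Q = (1.60/0.354)·ln[(1.60+0.354·5.62)/(1.60+0.354·1.23)] = 4.520·ln(3.589/2.036) = 2.563 kmol/m³.
Then C_P = (C_{A0}−C_A) − C_Q = 4.389 − 2.563 = 1.826 kmol/m³.

1.83 kmol/m³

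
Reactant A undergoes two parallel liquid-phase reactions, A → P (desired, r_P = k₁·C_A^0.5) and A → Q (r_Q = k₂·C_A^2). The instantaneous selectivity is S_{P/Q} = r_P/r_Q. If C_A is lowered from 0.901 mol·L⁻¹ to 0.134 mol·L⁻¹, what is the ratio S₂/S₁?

17.4

S_{P/Q} = (k₁/k₂)·C_A^-1.5, so S₂/S₁ = (C_{A,2}/C_{A,1})^-1.5.
= (0.134/0.901)^(-1.5) = (0.1487)^(-1.5) = 17.4.
Selectivity toward P rises as C_A falls — low-concentration operation is favoured.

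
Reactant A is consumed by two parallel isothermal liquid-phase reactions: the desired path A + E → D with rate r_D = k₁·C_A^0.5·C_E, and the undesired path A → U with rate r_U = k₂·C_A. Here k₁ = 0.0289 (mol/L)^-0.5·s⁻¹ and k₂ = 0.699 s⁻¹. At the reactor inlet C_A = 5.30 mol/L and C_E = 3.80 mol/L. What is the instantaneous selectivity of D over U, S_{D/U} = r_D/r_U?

0.0682

S_{D/U} = r_D/r_U = (k₁·C_A^0.5·C_E)/(k₂·C_A) = (k₁/k₂)·C_A^-0.5·C_E.
= (0.0289×5.300^0.5×3.800) / (0.699×5.300) = 0.2528/3.705 = 0.0682.
The undesired path is higher order in A, so low C_A (CSTR or dilute feed) favours D.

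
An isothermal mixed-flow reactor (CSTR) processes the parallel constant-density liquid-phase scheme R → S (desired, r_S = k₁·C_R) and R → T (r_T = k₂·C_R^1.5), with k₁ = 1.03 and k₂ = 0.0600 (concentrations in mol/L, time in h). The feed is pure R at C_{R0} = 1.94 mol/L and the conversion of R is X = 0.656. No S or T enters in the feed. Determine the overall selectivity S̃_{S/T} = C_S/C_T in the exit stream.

21.0

Exit C_R = C_{R0}(1−X) = 1.94×0.344 = 0.6674 mol/L.
Rates in a CSTR are evaluated at the outlet concentration: r_S = 1.03×0.6674 = 0.6874, r_T = 0.0600×0.6674^1.5 = 0.03271.
Overall selectivity = C_S/C_T = r_Sτ/(r_Tτ) = r_S/r_T = 21.0.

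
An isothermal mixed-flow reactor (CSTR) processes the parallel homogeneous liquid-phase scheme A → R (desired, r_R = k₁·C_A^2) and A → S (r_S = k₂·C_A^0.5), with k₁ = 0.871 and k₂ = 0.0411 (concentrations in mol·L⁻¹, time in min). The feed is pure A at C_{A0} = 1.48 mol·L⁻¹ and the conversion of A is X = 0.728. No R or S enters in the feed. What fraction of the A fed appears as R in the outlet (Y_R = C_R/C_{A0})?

0.614

Exit C_A = C_{A0}(1−X) = 1.48×0.272 = 0.4026 mol·L⁻¹.
A CSTR operates uniformly at the exit composition, giving r_R = 0.1411 and r_S = 0.02608 (each k·C_A^n at C_A = 0.4026).
Fraction of consumed A going to R: r_R/(r_R+r_S) = 0.8441.
C_R = 0.8441·C_{A0}·X = 0.8441×1.48×0.728 = 0.909 mol·L⁻¹; Y_R = C_R/C_{A0} = 0.614.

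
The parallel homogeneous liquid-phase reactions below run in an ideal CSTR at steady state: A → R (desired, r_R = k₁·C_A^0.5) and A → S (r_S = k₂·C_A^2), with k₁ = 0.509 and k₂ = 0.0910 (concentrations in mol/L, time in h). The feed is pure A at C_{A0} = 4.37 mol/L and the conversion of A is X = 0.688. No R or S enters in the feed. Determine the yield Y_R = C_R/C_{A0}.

0.536

Exit C_A = C_{A0}(1−X) = 4.37×0.312 = 1.363 mol/L.
A CSTR operates uniformly at the exit composition, giving r_R = 0.5943 and r_S = 0.1692 (each k·C_A^n at C_A = 1.363).
Fraction of consumed A going to R: r_R/(r_R+r_S) = 0.7784.
C_R = 0.7784·C_{A0}·X = 0.7784×4.37×0.688 = 2.34 mol/L; Y_R = C_R/C_{A0} = 0.536.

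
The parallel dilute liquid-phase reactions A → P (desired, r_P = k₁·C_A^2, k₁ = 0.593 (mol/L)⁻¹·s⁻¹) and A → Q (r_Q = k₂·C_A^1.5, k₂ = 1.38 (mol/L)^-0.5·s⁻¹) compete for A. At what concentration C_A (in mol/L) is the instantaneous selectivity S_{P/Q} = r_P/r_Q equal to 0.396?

S_{P/Q} = (k₁/k₂)·C_A^0.5 ⇒ C_A = (S·k₂/k₁)^(2).
= (0.396×1.38/0.593)^(2) = (0.9216)^(2) = 0.849 mol/L.

0.849 mol/L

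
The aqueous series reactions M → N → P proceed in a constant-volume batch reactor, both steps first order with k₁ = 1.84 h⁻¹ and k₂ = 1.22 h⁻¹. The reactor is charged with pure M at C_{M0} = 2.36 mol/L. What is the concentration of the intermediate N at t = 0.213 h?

0.668 mol/L

The intermediate concentration in a first-order A→B→C sequence is C_N = k₁C_{M0}(e^(−k₁t) − e^(−k₂t))/(k₂−k₁).
e^(−k₁t) = e^(−1.84×0.213) = e^(−0.3919) = 0.6758; e^(−k₂t) = e^(−0.2599) = 0.7712.
C_N = 1.84×2.36/(1.22−1.84) × (0.6758−0.7712) = (-7.004)×(-0.09540) = 0.6682 mol/L.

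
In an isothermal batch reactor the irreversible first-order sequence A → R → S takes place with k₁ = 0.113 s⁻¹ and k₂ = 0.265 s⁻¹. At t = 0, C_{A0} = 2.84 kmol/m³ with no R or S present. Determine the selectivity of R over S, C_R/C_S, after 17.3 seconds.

0.128

Solving the coupled first-order balances gives C_R(t) = [k₁/(k₂−k₁)]·C_{A0}·(e^(−k₁t) − e^(−k₂t)).
e^(−k₁t) = e^(−0.113×17.3) = e^(−1.955) = 0.1416; e^(−k₂t) = e^(−4.585) = 0.01021.
C_R = 0.113×2.84/(0.265−0.113) × (0.1416−0.01021) = 2.111×0.1314 = 0.2774 kmol/m³.
C_A = C_{A0}e^(−k₁t) = 0.4021 kmol/m³, so C_S = C_{A0}−C_A−C_R = 2.161 kmol/m³; C_R/C_S = 0.128.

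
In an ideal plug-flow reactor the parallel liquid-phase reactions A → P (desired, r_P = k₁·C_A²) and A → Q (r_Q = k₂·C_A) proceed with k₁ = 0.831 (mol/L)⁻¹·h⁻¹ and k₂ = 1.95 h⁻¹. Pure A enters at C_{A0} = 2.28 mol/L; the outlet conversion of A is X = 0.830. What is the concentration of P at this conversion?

0.658 mol/L

C_A = C_{A0}(1−X) = 0.3876 mol/L.
Along a PFR/batch, dC_Q/dC_A = −r_Q/(r_P+r_Q) = −k₂/(k₂+k₁·C_A).
Integrating from C_{A0} to C_A: C_Q = (1.95/0.831)·ln[(1.95+0.831·2.28)/(1.95+0.831·0.388)] = 2.347·ln(3.845/2.272) = 1.234 mol/L.
Then C_P = (C_{A0}−C_A) − C_Q = 1.892 − 1.234 = 0.6581 mol/L.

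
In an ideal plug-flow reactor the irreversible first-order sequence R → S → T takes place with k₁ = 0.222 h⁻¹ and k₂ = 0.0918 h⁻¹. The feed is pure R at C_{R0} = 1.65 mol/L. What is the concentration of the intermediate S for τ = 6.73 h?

The intermediate concentration in a first-order A→B→C sequence is C_S = k₁C_{R0}(e^(−k₁τ) − e^(−k₂τ))/(k₂−k₁).
e^(−k₁τ) = e^(−0.222×6.73) = e^(−1.494) = 0.2245; e^(−k₂τ) = e^(−0.6178) = 0.5391.
C_S = 0.222×1.65/(0.0918−0.222) × (0.2245−0.5391) = (-2.813)×(-0.3147) = 0.8853 mol/L.

0.885 mol/L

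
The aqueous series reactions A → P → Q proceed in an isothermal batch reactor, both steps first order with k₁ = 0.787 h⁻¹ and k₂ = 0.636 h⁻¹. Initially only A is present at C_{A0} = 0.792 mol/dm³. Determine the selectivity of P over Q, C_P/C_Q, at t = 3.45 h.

0.338

Solving the coupled first-order balances gives C_P(t) = [k₁/(k₂−k₁)]·C_{A0}·(e^(−k₁t) − e^(−k₂t)).
e^(−k₁t) = e^(−0.787×3.45) = e^(−2.715) = 0.06620; e^(−k₂t) = e^(−2.194) = 0.1114.
C_P = 0.787×0.792/(0.636−0.787) × (0.06620−0.1114) = (-4.128)×(-0.04525) = 0.1868 mol/dm³.
C_A = C_{A0}e^(−k₁t) = 0.05243 mol/dm³, so C_Q = C_{A0}−C_A−C_P = 0.5528 mol/dm³; C_P/C_Q = 0.338.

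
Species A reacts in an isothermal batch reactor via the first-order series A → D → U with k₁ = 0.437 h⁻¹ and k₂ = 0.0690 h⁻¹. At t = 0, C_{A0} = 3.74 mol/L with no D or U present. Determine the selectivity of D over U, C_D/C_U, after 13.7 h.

Solving the coupled first-order balances gives C_D(t) = [k₁/(k₂−k₁)]·C_{A0}·(e^(−k₁t) − e^(−k₂t)).
e^(−k₁t) = e^(−0.437×13.7) = e^(−5.987) = 0.002511; e^(−k₂t) = e^(−0.9453) = 0.3886.
C_D = 0.437×3.74/(0.0690−0.437) × (0.002511−0.3886) = (-4.441)×(-0.3861) = 1.715 mol/L.
C_A = C_{A0}e^(−k₁t) = 0.009393 mol/L, so C_U = C_{A0}−C_A−C_D = 2.016 mol/L; C_D/C_U = 0.850.

0.850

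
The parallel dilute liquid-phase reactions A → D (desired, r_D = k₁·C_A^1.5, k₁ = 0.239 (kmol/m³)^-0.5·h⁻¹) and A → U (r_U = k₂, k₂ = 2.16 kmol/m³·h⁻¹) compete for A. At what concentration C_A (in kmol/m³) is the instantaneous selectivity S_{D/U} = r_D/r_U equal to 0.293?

S_{D/U} = (k₁/k₂)·C_A^1.5 ⇒ C_A = (S·k₂/k₁)^(1/1.5).
= (0.293×2.16/0.239)^(0.6667) = (2.648)^(0.6667) = 1.91 kmol/m³.

1.91 kmol/m³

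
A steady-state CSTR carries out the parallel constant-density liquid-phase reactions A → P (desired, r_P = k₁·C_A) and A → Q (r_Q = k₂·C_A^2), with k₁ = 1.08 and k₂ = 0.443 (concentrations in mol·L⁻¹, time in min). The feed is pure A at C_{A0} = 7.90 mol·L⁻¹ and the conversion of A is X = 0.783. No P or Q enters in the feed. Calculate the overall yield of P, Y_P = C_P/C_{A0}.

0.460

Exit C_A = C_{A0}(1−X) = 7.90×0.217 = 1.714 mol·L⁻¹.
In a CSTR the entire volume is at exit conditions, so r_P = 1.08×1.714 = 1.851 and r_Q = 0.443×1.714^2 = 1.302.
Fraction of consumed A going to P: r_P/(r_P+r_Q) = 0.5871.
C_P = 0.5871·C_{A0}·X = 0.5871×7.90×0.783 = 3.63 mol·L⁻¹; Y_P = C_P/C_{A0} = 0.460.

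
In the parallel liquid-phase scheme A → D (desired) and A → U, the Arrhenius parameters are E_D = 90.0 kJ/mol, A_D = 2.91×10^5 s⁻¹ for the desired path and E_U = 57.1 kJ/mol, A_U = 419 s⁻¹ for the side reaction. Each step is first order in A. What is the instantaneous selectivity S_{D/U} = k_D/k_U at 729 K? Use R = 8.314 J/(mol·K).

3.05

Since both paths have the same order in A, the concentration cancels and S_{D/U} = k_D/k_U = (A_D/A_U)·exp[(E_U−E_D)/(RT)].
(E_U−E_D)/(RT) = (57.1−90.0)×10³/(8.314×729) = -32900/6061 = -5.428.
k_D/k_U = (2.91×10^5/419)·exp(-5.428) = 694.5 × 0.004391 = 3.05.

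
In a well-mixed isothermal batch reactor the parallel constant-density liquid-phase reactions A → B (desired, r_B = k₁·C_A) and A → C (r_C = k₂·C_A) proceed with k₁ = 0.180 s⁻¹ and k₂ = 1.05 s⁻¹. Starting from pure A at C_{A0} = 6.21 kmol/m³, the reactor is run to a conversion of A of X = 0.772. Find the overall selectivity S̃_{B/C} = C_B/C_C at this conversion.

0.171

C_A = C_{A0}(1−X) = 1.416 kmol/m³.
Both paths are first order in A, so the instantaneous fraction to B is constant: dC_B/d(−C_A) = k₁/(k₁+k₂) = 0.1463.
C_B = 0.1463·(C_{A0}−C_A) = 0.1463×4.794 = 0.702 kmol/m³.
C_C = (C_{A0}−C_A)−C_B = 4.093 kmol/m³; S̃_{B/C} = 0.7016/4.093 = 0.171.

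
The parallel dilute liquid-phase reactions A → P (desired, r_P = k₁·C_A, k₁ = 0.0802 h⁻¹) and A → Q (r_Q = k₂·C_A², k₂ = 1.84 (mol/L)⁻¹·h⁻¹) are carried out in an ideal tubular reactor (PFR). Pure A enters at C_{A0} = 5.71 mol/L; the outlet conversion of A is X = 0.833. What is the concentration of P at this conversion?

C_A = C_{A0}(1−X) = 0.9536 mol/L.
Along a PFR/batch, dC_P/dC_A = −r_P/(r_P+r_Q) = −k₁/(k₁+k₂·C_A).
Integrating from C_{A0} to C_A: C_P = (0.0802/1.84)·ln[(0.0802+1.84·5.71)/(0.0802+1.84·0.954)] = 0.04359·ln(10.59/1.835) = 0.07639 mol/L.

0.0764 mol/L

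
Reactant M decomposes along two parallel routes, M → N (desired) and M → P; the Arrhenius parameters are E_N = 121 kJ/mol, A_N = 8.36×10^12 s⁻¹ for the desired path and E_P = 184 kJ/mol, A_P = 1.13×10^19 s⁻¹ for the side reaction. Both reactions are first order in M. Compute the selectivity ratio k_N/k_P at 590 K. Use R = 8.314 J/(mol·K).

0.280

k_N/k_P = (A_N/A_P)·exp[−(E_N−E_P)/(RT)] = (A_N/A_P)·exp[(E_P−E_N)/(RT)].
(E_P−E_N)/(RT) = (184−121)×10³/(8.314×590) = 63000/4905 = 12.84.
k_N/k_P = (8.36×10^12/1.13×10^19)·exp(12.84) = 7.398×10^-7 × 3.783×10^5 = 0.280.
Since E_N < E_P, lowering the temperature improves selectivity toward N.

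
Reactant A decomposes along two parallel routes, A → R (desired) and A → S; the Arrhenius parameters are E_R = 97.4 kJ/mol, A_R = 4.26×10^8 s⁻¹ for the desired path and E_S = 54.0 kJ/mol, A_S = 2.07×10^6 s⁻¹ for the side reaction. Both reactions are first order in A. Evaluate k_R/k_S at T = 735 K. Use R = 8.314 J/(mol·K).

0.169

With equal orders, S_{R/S} = k_R/k_S = (A_R/A_S)·exp[(E_S−E_R)/(RT)].
(E_S−E_R)/(RT) = (54.0−97.4)×10³/(8.314×735) = -43400/6111 = -7.102.
k_R/k_S = (4.26×10^8/2.07×10^6)·exp(-7.102) = 205.8 × 8.233×10^-4 = 0.169.
Since E_R > E_S, raising the temperature improves selectivity toward R.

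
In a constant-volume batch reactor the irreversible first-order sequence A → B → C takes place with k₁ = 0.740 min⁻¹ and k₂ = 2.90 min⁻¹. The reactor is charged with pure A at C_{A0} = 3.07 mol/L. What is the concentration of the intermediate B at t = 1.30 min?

0.378 mol/L

For first-order series with pure A initially, C_B(t) = k₁C_{A0}/(k₂−k₁)·(e^(−k₁t) − e^(−k₂t)).
e^(−k₁t) = e^(−0.740×1.30) = e^(−0.9620) = 0.3821; e^(−k₂t) = e^(−3.770) = 0.02305.
C_B = 0.740×3.07/(2.90−0.740) × (0.3821−0.02305) = 1.052×0.3591 = 0.3777 mol/L.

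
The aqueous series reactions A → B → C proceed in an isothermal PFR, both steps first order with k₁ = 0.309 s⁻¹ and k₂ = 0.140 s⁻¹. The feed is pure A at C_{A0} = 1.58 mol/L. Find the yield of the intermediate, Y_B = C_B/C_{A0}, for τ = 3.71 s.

0.507

For first-order series with pure A initially, C_B(τ) = k₁C_{A0}/(k₂−k₁)·(e^(−k₁τ) − e^(−k₂τ)).
e^(−k₁τ) = e^(−0.309×3.71) = e^(−1.146) = 0.3178; e^(−k₂τ) = e^(−0.5194) = 0.5949.
C_B = 0.309×1.58/(0.140−0.309) × (0.3178−0.5949) = (-2.889)×(-0.2771) = 0.8005 mol/L.
Y_B = C_B/C_{A0} = 0.8005/1.58 = 0.507.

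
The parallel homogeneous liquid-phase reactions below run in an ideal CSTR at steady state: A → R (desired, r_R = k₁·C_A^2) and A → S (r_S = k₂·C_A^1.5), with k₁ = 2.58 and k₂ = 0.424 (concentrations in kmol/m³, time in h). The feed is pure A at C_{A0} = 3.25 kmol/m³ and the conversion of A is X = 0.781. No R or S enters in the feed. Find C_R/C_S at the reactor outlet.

Exit C_A = C_{A0}(1−X) = 3.25×0.219 = 0.7117 kmol/m³.
A CSTR operates uniformly at the exit composition, giving r_R = 1.307 and r_S = 0.2546 (each k·C_A^n at C_A = 0.7117).
Overall selectivity = C_R/C_S = r_Rτ/(r_Sτ) = r_R/r_S = 5.13.

5.13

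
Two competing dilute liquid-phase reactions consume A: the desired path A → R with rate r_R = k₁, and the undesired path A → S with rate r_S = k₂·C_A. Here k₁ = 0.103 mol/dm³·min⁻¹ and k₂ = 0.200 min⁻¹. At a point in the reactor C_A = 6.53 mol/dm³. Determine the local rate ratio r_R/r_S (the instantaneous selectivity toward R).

S_{R/S} = r_R/r_S = (k₁)/(k₂·C_A) = (k₁/k₂)·C_A⁻¹.
= (0.103) / (0.200×6.530) = 0.1030/1.306 = 0.0789.
The undesired path is higher order in A, so low C_A (CSTR or dilute feed) favours R.

0.0789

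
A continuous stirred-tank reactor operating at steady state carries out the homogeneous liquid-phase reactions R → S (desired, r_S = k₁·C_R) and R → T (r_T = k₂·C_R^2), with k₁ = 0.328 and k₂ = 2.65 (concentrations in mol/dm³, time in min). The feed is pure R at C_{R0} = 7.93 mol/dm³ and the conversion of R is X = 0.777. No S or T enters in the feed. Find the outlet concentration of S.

0.403 mol/dm³

Exit C_R = C_{R0}(1−X) = 7.93×0.223 = 1.768 mol/dm³.
In a CSTR the entire volume is at exit conditions, so r_S = 0.328×1.768 = 0.5800 and r_T = 2.65×1.768^2 = 8.287.
Fraction of consumed R going to S: r_S/(r_S+r_T) = 0.06541.
C_S = 0.06541·C_{R0}·X = 0.06541×7.93×0.777 = 0.403 mol/dm³.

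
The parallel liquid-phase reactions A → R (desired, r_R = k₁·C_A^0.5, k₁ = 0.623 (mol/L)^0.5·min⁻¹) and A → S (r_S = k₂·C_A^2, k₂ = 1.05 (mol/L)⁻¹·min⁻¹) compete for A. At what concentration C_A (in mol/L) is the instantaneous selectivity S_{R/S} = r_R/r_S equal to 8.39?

S_{R/S} = (k₁/k₂)·C_A^-1.5 ⇒ C_A = (S·k₂/k₁)^(1/(-1.5)).
= (8.39×1.05/0.623)^(-0.6667) = (14.14)^(-0.6667) = 0.171 mol/L.

0.171 mol/L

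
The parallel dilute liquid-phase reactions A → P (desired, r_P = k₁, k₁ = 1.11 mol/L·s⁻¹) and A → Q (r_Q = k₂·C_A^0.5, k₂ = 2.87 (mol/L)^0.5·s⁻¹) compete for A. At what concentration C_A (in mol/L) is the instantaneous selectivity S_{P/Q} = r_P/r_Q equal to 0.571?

S_{P/Q} = (k₁/k₂)·C_A^-0.5 ⇒ C_A = (S·k₂/k₁)^(-2).
= (0.571×2.87/1.11)^(-2) = (1.476)^(-2) = 0.459 mol/L.

0.459 mol/L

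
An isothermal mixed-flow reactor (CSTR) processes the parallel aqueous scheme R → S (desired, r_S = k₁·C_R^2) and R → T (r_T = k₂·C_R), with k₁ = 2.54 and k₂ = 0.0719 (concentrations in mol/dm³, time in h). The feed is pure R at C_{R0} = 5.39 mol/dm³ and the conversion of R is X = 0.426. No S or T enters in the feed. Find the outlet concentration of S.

Exit C_R = C_{R0}(1−X) = 5.39×0.574 = 3.094 mol/dm³.
Rates in a CSTR are evaluated at the outlet concentration: r_S = 2.54×3.094^2 = 24.31, r_T = 0.0719×3.094 = 0.2224.
Fraction of consumed R going to S: r_S/(r_S+r_T) = 0.9909.
C_S = 0.9909·C_{R0}·X = 0.9909×5.39×0.426 = 2.28 mol/dm³.

2.28 mol/dm³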